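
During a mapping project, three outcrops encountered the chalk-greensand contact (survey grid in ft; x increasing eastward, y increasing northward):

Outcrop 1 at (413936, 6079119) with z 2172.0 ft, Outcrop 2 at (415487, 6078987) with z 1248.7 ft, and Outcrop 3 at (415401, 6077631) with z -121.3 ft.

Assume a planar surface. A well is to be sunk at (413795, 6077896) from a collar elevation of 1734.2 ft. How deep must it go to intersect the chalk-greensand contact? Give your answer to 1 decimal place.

Two edge vectors: Outcrop 1→Outcrop 2 = (1551, -132, -923.3), Outcrop 1→Outcrop 3 = (1465, -1488, -2293.3).
Normal n = (Outcrop 1→Outcrop 2) × (Outcrop 1→Outcrop 3) = (-1071154.8, 2204273.8, -2114508).
So ∂z/∂x = −n_x/n_z = −0.506574012 and ∂z/∂y = −n_y/n_z = 1.042452334.
Intercept c from Outcrop 1: 2172 + 209689.22 − 6337191.79 = −6125330.57.
At (413795, 6077896): z_contact = −209617.79 + 6335916.87 − 6125330.57 = 968.51 ft.
Depth below ground = 1734.2 − 968.51 = 765.7 ft.

765.7 ft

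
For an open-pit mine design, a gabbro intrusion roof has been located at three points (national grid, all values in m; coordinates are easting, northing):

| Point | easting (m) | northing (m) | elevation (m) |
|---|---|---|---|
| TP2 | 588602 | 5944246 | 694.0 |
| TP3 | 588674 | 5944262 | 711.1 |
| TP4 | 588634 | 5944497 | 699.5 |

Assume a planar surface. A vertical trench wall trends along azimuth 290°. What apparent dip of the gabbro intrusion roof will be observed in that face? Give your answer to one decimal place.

12.8°

Two edge vectors: TP2→TP3 = (72, 16, 17.1), TP2→TP4 = (32, 251, 5.5).
Normal n = (TP2→TP3) × (TP2→TP4) = (-4204.1, 151.2, 17560).
So ∂z/∂easting = −n_x/n_z = 0.23941 and ∂z/∂northing = −n_y/n_z = −0.00861.
Unit vector along 290° is (sin 290°, cos 290°) = (-0.9397, 0.3420).
Slope in that direction = a·(-0.9397) + b·(0.3420) = −0.22792.
Apparent dip = arctan|0.22792| = 12.8° (true dip is 13.5°, so apparent ≤ true as expected).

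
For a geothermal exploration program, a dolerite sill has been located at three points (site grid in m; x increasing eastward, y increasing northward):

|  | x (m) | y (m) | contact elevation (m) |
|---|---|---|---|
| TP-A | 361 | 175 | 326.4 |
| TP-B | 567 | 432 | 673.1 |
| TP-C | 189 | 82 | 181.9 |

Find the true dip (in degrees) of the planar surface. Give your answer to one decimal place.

50.4°

Two edge vectors: TP-A→TP-B = (206, 257, 346.7), TP-A→TP-C = (-172, -93, -144.5).
Normal n = (TP-A→TP-B) × (TP-A→TP-C) = (-4893.4, -29865.4, 25046).
So ∂z/∂x = −n_x/n_z = 0.19538 and ∂z/∂y = −n_y/n_z = 1.19242.
Gradient magnitude |∇z| = √(a² + b²) = √(0.03817 + 1.42187) = 1.20832.
True dip = arctan(1.20832) = 50.4°, dipping toward S (azimuth ≈ 189°).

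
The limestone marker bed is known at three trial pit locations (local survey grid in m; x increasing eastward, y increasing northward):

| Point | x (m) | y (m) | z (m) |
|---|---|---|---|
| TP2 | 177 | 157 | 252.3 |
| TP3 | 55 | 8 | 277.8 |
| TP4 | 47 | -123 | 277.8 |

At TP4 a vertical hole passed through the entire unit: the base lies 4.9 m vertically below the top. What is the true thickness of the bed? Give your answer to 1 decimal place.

Two edge vectors: TP2→TP3 = (-122, -149, 25.5), TP2→TP4 = (-130, -280, 25.5).
Normal n = (TP2→TP3) × (TP2→TP4) = (3340.5, -204, 14790).
So ∂z/∂x = −n_x/n_z = −0.22586 and ∂z/∂y = −n_y/n_z = 0.01379.
|∇z| = √(a²+b²) = 0.22628, so dip δ = arctan(0.22628) = 12.75°.
True thickness = vertical thickness × cos δ = 4.9 × cos 12.75° = 4.8 m.

4.8 m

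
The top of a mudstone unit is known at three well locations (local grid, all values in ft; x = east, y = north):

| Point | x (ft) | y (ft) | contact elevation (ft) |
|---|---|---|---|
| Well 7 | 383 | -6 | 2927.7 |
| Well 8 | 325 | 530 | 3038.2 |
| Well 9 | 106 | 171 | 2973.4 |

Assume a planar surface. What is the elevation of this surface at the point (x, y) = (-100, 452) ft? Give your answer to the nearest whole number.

3038 ft

Two edge vectors: Well 7→Well 8 = (-58, 536, 110.5), Well 7→Well 9 = (-277, 177, 45.7).
Normal n = (Well 7→Well 8) × (Well 7→Well 9) = (4936.7, -27957.9, 138206).
So ∂z/∂x = −n_x/n_z = −0.03572 and ∂z/∂y = −n_y/n_z = 0.20229.
Intercept c from Well 7: 2927.7 + 13.68 + 1.21 = 2942.59.
At (-100, 452): z = 3.6 + 91.4 + 2942.59 = 3037.6 ft.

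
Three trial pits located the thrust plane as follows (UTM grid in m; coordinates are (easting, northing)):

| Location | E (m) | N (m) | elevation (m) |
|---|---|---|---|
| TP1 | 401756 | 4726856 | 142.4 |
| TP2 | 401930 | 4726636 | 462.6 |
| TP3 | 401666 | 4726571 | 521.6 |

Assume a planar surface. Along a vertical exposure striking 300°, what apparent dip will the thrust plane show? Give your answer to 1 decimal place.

38.0°

Two edge vectors: TP1→TP2 = (174, -220, 320.2), TP1→TP3 = (-90, -285, 379.2).
Normal n = (TP1→TP2) × (TP1→TP3) = (7833, -94798.8, -69390).
So ∂z/∂E = −n_x/n_z = 0.11288 and ∂z/∂N = −n_y/n_z = −1.36617.
Unit vector along 300° is (sin 300°, cos 300°) = (-0.8660, 0.5000).
Slope in that direction = a·(-0.8660) + b·(0.5000) = −0.78085.
Apparent dip = arctan|0.78085| = 38.0° (true dip is 53.9°, so apparent ≤ true as expected).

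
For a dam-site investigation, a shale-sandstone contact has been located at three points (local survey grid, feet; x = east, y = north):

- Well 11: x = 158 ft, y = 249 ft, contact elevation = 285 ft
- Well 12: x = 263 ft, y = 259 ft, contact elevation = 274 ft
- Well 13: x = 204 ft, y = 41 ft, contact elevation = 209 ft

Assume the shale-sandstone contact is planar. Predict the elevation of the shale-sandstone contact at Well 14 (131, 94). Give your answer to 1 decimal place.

236.7 ft

Two edge vectors: Well 11→Well 12 = (105, 10, -11), Well 11→Well 13 = (46, -208, -76).
Normal n = (Well 11→Well 12) × (Well 11→Well 13) = (-3048, 7474, -22300).
So ∂z/∂x = −n_x/n_z = −0.13668 and ∂z/∂y = −n_y/n_z = 0.33516.
Intercept c from Well 11: 285 + 21.60 − 83.45 = 223.14.
At (131, 94): z = −17.9 + 31.5 + 223.14 = 236.7 ft.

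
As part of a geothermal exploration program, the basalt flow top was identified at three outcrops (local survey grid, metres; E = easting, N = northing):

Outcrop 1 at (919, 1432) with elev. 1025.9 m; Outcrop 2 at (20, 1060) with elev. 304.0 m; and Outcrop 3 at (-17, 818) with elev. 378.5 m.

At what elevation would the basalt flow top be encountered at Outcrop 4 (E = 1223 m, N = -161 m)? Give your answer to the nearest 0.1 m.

2060.2 m

Two edge vectors: Outcrop 1→Outcrop 2 = (-899, -372, -721.9), Outcrop 1→Outcrop 3 = (-936, -614, -647.4).
Normal n = (Outcrop 1→Outcrop 2) × (Outcrop 1→Outcrop 3) = (-202413.8, 93685.8, 203794).
So ∂z/∂E = −n_x/n_z = 0.993227 and ∂z/∂N = −n_y/n_z = −0.459708.
Intercept c from Outcrop 1: 1025.9 − 912.78 + 658.30 = 771.43.
At (1223, -161): z = 1214.7 + 74.0 + 771.43 = 2060.2 m.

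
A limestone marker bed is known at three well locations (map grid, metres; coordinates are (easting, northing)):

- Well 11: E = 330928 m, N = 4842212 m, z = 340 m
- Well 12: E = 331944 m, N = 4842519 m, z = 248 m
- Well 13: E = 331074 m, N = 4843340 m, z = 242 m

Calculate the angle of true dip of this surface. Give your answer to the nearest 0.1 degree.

5.9°

Let the plane be z = a·E + b·N + c.
Well 12−Well 11: 1016a + 307b = −92;  Well 13−Well 11: 146a + 1128b = −98.
Solving gives a = −0.06692, b = −0.07822.
Gradient magnitude |∇z| = √(a² + b²) = √(0.00448 + 0.00612) = 0.10294.
True dip = arctan(0.10294) = 5.9°, dipping toward NE (azimuth ≈ 041°).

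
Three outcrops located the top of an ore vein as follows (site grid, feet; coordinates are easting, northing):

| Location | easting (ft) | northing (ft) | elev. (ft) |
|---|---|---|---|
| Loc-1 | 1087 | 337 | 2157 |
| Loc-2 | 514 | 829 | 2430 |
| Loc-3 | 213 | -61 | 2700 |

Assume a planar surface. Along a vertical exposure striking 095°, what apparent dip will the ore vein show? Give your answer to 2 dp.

Two edge vectors: Loc-1→Loc-2 = (-573, 492, 273), Loc-1→Loc-3 = (-874, -398, 543).
Normal n = (Loc-1→Loc-2) × (Loc-1→Loc-3) = (375810, 72537, 658062).
So ∂z/∂easting = −n_x/n_z = −0.57109 and ∂z/∂northing = −n_y/n_z = −0.11023.
Unit vector along 095° is (sin 95°, cos 95°) = (0.9962, -0.0872).
Slope in that direction = a·(0.9962) + b·(-0.0872) = −0.55931.
Apparent dip = arctan|0.55931| = 29.22° (true dip is 30.2°, so apparent ≤ true as expected).

29.22°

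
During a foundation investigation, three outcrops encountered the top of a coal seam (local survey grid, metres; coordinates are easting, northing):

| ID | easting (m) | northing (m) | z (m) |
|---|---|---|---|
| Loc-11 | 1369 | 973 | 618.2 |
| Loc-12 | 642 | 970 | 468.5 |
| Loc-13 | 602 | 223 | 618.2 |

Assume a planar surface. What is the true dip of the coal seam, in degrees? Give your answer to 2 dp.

Two edge vectors: Loc-11→Loc-12 = (-727, -3, -149.7), Loc-11→Loc-13 = (-767, -750, 0).
Normal n = (Loc-11→Loc-12) × (Loc-11→Loc-13) = (-112275, 114819.9, 542949).
So ∂z/∂easting = −n_x/n_z = 0.20679 and ∂z/∂northing = −n_y/n_z = −0.21147.
Gradient magnitude |∇z| = √(a² + b²) = √(0.04276 + 0.04472) = 0.29577.
True dip = arctan(0.29577) = 16.48°, dipping toward NW (azimuth ≈ 316°).

16.48°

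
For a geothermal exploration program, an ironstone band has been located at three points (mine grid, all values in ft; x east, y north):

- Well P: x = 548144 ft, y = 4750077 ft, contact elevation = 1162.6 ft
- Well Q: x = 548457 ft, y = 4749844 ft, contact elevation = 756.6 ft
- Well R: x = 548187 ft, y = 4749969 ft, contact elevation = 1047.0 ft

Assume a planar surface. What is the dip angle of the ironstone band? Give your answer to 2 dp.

46.69°

Let the plane be z = a·x + b·y + c.
Well Q−Well P: 313a − 233b = −406;  Well R−Well P: 43a − 108b = −115.6.
Solving gives a = −0.71109, b = 0.78725.
Gradient magnitude |∇z| = √(a² + b²) = √(0.50564 + 0.61977) = 1.06085.
True dip = arctan(1.06085) = 46.69°, dipping toward SE (azimuth ≈ 138°).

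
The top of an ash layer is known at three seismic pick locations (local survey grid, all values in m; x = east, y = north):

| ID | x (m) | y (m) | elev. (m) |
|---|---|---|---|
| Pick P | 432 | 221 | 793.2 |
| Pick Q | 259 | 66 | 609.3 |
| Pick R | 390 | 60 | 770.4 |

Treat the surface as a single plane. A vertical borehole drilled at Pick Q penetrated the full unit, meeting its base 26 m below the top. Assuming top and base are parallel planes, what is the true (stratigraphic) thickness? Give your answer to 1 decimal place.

16.4 m

Let the plane be z = a·x + b·y + c.
Pick Q−Pick P: −173a − 155b = −183.9;  Pick R−Pick P: −42a − 161b = −22.8.
Solving gives a = 1.22166, b = −0.17708.
|∇z| = √(a²+b²) = 1.23443, so dip δ = arctan(1.23443) = 50.99°.
True thickness = vertical thickness × cos δ = 26 × cos 50.99° = 16.4 m.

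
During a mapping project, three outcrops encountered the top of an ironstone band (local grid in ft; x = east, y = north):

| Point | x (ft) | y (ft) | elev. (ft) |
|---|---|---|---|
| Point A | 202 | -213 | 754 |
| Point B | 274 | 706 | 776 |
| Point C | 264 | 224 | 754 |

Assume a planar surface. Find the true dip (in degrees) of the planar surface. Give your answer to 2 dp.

20.84°

Let the plane be z = a·x + b·y + c.
Point B−Point A: 72a + 919b = 22;  Point C−Point A: 62a + 437b = 0.
Solving gives a = −0.37681, b = 0.05346.
Gradient magnitude |∇z| = √(a² + b²) = √(0.14199 + 0.00286) = 0.38059.
True dip = arctan(0.38059) = 20.84°, dipping toward E (azimuth ≈ 098°).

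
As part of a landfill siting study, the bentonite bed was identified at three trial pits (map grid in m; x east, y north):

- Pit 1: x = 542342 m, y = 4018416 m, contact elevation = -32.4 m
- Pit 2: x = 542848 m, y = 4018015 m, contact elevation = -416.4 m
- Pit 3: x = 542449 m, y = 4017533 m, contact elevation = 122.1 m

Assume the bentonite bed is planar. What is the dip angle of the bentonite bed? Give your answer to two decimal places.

Two edge vectors: Pit 1→Pit 2 = (506, -401, -384), Pit 1→Pit 3 = (107, -883, 154.5).
Normal n = (Pit 1→Pit 2) × (Pit 1→Pit 3) = (-401026.5, -119265, -403891).
So ∂z/∂x = −n_x/n_z = −0.99291 and ∂z/∂y = −n_y/n_z = −0.29529.
Gradient magnitude |∇z| = √(a² + b²) = √(0.98587 + 0.08720) = 1.03589.
True dip = arctan(1.03589) = 46.01°, dipping toward ENE (azimuth ≈ 073°).

46.01°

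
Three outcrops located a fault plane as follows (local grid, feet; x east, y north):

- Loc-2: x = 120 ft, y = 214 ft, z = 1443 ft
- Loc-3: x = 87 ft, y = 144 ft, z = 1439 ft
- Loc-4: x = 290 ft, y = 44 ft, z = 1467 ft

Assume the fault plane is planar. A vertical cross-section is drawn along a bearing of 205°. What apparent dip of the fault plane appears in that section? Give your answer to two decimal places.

Two edge vectors: Loc-2→Loc-3 = (-33, -70, -4), Loc-2→Loc-4 = (170, -170, 24).
Normal n = (Loc-2→Loc-3) × (Loc-2→Loc-4) = (-2360, 112, 17510).
So ∂z/∂x = −n_x/n_z = 0.13478 and ∂z/∂y = −n_y/n_z = −0.00640.
Unit vector along 205° is (sin 205°, cos 205°) = (-0.4226, -0.9063).
Slope in that direction = a·(-0.4226) + b·(-0.9063) = −0.05116.
Apparent dip = arctan|0.05116| = 2.93° (true dip is 7.7°, so apparent ≤ true as expected).

2.93°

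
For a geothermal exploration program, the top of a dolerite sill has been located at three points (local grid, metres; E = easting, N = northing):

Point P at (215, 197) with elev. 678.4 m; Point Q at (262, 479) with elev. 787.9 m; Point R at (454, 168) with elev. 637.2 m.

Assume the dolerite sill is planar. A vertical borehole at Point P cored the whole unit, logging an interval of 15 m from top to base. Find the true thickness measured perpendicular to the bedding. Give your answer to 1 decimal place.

13.8 m

Two edge vectors: Point P→Point Q = (47, 282, 109.5), Point P→Point R = (239, -29, -41.2).
Normal n = (Point P→Point Q) × (Point P→Point R) = (-8442.9, 28106.9, -68761).
So ∂z/∂E = −n_x/n_z = −0.12279 and ∂z/∂N = −n_y/n_z = 0.40876.
|∇z| = √(a²+b²) = 0.42681, so dip δ = arctan(0.42681) = 23.11°.
True thickness = vertical thickness × cos δ = 15 × cos 23.11° = 13.8 m.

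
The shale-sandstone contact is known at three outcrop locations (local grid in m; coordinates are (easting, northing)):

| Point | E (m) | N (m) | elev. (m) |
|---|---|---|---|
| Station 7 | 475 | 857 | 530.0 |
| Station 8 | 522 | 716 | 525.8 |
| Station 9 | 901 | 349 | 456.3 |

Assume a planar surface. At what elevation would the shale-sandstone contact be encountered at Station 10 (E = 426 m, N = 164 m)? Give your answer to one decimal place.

573.2 m

Let the plane be z = a·E + b·N + c.
Station 8−Station 7: 47a − 141b = −4.2;  Station 9−Station 7: 426a − 508b = −73.7.
Solving gives a = −0.22819, b = −0.04628.
Then c = 530 − a·475 − b·857 = 678.05.
At (426, 164): z = −97.2 − 7.6 + 678.05 = 573.2 m.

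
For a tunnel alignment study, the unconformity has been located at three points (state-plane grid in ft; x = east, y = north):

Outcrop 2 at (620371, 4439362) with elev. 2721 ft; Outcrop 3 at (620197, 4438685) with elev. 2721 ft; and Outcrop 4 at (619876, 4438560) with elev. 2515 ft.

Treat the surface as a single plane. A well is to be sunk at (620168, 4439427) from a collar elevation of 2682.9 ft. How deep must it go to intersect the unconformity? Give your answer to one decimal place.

Two edge vectors: Outcrop 2→Outcrop 3 = (-174, -677, 0), Outcrop 2→Outcrop 4 = (-495, -802, -206).
Normal n = (Outcrop 2→Outcrop 3) × (Outcrop 2→Outcrop 4) = (139462, -35844, -195567).
So ∂z/∂x = −n_x/n_z = 0.713116221 and ∂z/∂y = −n_y/n_z = −0.183282456.
Intercept c from Outcrop 2: 2721 − 442396.62 + 813657.17 = 373981.55.
At (620168, 4439427): z_contact = 442251.86 − 813669.08 + 373981.55 = 2564.32 ft.
Depth below ground = 2682.9 − 2564.32 = 118.6 ft.

118.6 ft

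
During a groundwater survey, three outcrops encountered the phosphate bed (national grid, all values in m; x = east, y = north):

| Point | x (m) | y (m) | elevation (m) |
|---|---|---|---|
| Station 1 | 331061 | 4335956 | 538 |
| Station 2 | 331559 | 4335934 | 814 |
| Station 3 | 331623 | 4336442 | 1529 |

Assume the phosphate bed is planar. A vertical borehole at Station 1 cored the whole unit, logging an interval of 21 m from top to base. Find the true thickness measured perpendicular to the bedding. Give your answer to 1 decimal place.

11.8 m

Let the plane be z = a·x + b·y + c.
Station 2−Station 1: 498a − 22b = 276;  Station 3−Station 1: 562a + 486b = 991.
Solving gives a = 0.61298, b = 1.33025.
|∇z| = √(a²+b²) = 1.46469, so dip δ = arctan(1.46469) = 55.68°.
True thickness = vertical thickness × cos δ = 21 × cos 55.68° = 11.8 m.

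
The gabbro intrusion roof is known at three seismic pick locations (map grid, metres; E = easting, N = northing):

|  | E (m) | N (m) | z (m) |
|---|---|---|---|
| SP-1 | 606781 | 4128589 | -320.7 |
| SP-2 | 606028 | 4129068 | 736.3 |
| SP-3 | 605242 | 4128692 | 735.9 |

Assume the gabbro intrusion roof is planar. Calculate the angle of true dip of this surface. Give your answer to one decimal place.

54.4°

Two edge vectors: SP-1→SP-2 = (-753, 479, 1057), SP-1→SP-3 = (-1539, 103, 1056.6).
Normal n = (SP-1→SP-2) × (SP-1→SP-3) = (397240.4, -831103.2, 659622).
So ∂z/∂E = −n_x/n_z = −0.60222 and ∂z/∂N = −n_y/n_z = 1.25997.
Gradient magnitude |∇z| = √(a² + b²) = √(0.36267 + 1.58752) = 1.39649.
True dip = arctan(1.39649) = 54.4°, dipping toward SSE (azimuth ≈ 154°).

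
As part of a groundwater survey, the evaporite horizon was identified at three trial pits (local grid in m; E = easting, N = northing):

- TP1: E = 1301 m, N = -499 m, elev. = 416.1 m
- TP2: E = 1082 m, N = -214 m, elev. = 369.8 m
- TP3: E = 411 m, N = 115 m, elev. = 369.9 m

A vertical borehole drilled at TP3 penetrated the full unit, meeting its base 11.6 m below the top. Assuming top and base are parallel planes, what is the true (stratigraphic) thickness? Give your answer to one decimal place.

11.1 m

Let the plane be z = a·E + b·N + c.
TP2−TP1: −219a + 285b = −46.3;  TP3−TP1: −890a + 614b = −46.2.
Solving gives a = −0.12805, b = −0.26085.
|∇z| = √(a²+b²) = 0.29058, so dip δ = arctan(0.29058) = 16.20°.
True thickness = vertical thickness × cos δ = 11.6 × cos 16.20° = 11.1 m.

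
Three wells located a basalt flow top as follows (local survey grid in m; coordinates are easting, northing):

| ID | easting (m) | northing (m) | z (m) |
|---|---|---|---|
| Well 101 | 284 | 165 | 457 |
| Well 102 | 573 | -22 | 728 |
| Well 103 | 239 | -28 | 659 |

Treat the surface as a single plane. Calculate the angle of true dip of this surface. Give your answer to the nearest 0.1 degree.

Let the plane be z = a·easting + b·northing + c.
Well 102−Well 101: 289a − 187b = 271;  Well 103−Well 101: −45a − 193b = 202.
Solving gives a = 0.22634, b = −1.09940.
Gradient magnitude |∇z| = √(a² + b²) = √(0.05123 + 1.20869) = 1.12246.
True dip = arctan(1.12246) = 48.3°, dipping toward NNW (azimuth ≈ 348°).

48.3°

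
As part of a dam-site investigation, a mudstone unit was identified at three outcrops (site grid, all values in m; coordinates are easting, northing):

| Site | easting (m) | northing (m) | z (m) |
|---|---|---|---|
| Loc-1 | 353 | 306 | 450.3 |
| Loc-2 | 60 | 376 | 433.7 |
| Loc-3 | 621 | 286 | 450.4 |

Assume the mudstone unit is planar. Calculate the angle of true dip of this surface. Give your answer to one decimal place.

19.0°

Two edge vectors: Loc-1→Loc-2 = (-293, 70, -16.6), Loc-1→Loc-3 = (268, -20, 0.1).
Normal n = (Loc-1→Loc-2) × (Loc-1→Loc-3) = (-325, -4419.5, -12900).
So ∂z/∂easting = −n_x/n_z = −0.02519 and ∂z/∂northing = −n_y/n_z = −0.34260.
Gradient magnitude |∇z| = √(a² + b²) = √(0.00063 + 0.11737) = 0.34352.
True dip = arctan(0.34352) = 19.0°, dipping toward N (azimuth ≈ 004°).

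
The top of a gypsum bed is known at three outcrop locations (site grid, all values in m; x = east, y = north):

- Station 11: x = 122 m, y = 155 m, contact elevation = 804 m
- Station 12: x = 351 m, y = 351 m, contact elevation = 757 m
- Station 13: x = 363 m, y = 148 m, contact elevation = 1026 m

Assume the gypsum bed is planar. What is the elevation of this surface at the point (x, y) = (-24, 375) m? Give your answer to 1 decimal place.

394.9 m

Let the plane be z = a·x + b·y + c.
Station 12−Station 11: 229a + 196b = −47;  Station 13−Station 11: 241a − 7b = 222.
Solving gives a = 0.88419, b = −1.27286.
Then c = 804 − a·122 − b·155 = 893.42.
At (-24, 375): z = −21.2 − 477.3 + 893.42 = 394.9 m.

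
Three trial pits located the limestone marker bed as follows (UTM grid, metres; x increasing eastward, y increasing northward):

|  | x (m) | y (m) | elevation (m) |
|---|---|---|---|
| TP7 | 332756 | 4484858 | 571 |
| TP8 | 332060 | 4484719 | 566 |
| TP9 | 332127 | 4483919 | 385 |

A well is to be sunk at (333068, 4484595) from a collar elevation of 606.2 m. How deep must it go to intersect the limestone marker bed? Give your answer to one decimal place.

105.5 m

Let the plane be z = a·x + b·y + c.
TP8−TP7: −696a − 139b = −5;  TP9−TP7: −629a − 939b = −186.
Solving gives a = −0.037375930, b = 0.223119766.
Then c = 571 − a·332756 − b·4484858 = −987652.40.
At (333068, 4484595): z_contact = −12448.73 + 1000601.79 − 987652.40 = 500.66 m.
Depth below ground = 606.2 − 500.66 = 105.5 m.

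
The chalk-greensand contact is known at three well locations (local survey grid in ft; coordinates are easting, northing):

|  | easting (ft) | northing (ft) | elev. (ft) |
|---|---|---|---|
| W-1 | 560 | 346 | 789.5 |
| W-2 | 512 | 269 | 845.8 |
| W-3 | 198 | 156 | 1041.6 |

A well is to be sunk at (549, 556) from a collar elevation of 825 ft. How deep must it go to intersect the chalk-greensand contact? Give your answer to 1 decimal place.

123.1 ft

Two edge vectors: W-1→W-2 = (-48, -77, 56.3), W-1→W-3 = (-362, -190, 252.1).
Normal n = (W-1→W-2) × (W-1→W-3) = (-8714.7, -8279.8, -18754).
So ∂z/∂easting = −n_x/n_z = −0.46468 and ∂z/∂northing = −n_y/n_z = −0.44150.
Intercept c from W-1: 789.5 + 260.22 + 152.76 = 1202.48.
At (549, 556): z_contact = −255.11 − 245.47 + 1202.48 = 701.90 ft.
Depth below ground = 825 − 701.90 = 123.1 ft.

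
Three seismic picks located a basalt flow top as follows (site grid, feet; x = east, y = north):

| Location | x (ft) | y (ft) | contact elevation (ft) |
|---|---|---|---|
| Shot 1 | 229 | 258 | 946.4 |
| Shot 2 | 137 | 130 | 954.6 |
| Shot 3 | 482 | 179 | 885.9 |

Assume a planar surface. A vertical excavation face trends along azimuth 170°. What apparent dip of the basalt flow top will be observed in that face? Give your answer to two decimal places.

Two edge vectors: Shot 1→Shot 2 = (-92, -128, 8.2), Shot 1→Shot 3 = (253, -79, -60.5).
Normal n = (Shot 1→Shot 2) × (Shot 1→Shot 3) = (8391.8, -3491.4, 39652).
So ∂z/∂x = −n_x/n_z = −0.21164 and ∂z/∂y = −n_y/n_z = 0.08805.
Unit vector along 170° is (sin 170°, cos 170°) = (0.1736, -0.9848).
Slope in that direction = a·(0.1736) + b·(-0.9848) = −0.12346.
Apparent dip = arctan|0.12346| = 7.04° (true dip is 12.9°, so apparent ≤ true as expected).

7.04°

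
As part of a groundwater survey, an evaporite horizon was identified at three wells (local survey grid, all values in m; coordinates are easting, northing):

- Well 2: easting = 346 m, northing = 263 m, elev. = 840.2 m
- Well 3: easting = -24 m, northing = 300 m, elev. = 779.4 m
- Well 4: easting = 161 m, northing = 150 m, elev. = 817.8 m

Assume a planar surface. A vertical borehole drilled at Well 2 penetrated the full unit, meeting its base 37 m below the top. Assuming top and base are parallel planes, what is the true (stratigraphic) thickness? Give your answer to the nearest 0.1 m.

Let the plane be z = a·easting + b·northing + c.
Well 3−Well 2: −370a + 37b = −60.8;  Well 4−Well 2: −185a − 113b = −22.4.
Solving gives a = 0.15824, b = −0.06084.
|∇z| = √(a²+b²) = 0.16953, so dip δ = arctan(0.16953) = 9.62°.
True thickness = vertical thickness × cos δ = 37 × cos 9.62° = 36.5 m.

36.5 m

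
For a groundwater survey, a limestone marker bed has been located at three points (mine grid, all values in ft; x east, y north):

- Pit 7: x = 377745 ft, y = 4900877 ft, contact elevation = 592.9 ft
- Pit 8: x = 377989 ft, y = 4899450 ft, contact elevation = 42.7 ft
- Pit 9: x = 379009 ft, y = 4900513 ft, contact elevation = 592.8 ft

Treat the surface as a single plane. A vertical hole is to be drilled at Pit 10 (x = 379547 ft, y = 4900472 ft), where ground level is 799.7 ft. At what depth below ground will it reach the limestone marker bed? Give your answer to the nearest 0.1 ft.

160.7 ft

Let the plane be z = a·x + b·y + c.
Pit 8−Pit 7: 244a − 1427b = −550.2;  Pit 9−Pit 7: 1264a − 364b = −0.1.
Solving gives a = 0.116699924, b = 0.405518417.
Then c = 592.9 − a·377745 − b·4900877 = −2030885.80.
At (379547, 4900472): z_contact = 44293.11 + 1987231.65 − 2030885.80 = 638.96 ft.
Depth below ground = 799.7 − 638.96 = 160.7 ft.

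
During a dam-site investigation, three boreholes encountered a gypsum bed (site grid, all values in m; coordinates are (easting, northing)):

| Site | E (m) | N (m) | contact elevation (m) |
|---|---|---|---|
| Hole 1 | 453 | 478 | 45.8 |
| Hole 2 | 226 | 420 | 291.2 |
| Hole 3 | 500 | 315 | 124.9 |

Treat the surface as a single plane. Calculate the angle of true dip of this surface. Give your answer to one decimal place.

49.2°

Two edge vectors: Hole 1→Hole 2 = (-227, -58, 245.4), Hole 1→Hole 3 = (47, -163, 79.1).
Normal n = (Hole 1→Hole 2) × (Hole 1→Hole 3) = (35412.4, 29489.5, 39727).
So ∂z/∂E = −n_x/n_z = −0.89139 and ∂z/∂N = −n_y/n_z = −0.74230.
Gradient magnitude |∇z| = √(a² + b²) = √(0.79458 + 0.55101) = 1.16000.
True dip = arctan(1.16000) = 49.2°, dipping toward NE (azimuth ≈ 050°).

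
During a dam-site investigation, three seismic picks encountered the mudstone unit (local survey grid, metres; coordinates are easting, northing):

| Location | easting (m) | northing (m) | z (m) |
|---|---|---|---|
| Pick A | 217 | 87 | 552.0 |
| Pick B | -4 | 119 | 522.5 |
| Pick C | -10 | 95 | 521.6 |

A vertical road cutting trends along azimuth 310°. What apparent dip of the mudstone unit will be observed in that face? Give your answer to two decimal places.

Two edge vectors: Pick A→Pick B = (-221, 32, -29.5), Pick A→Pick C = (-227, 8, -30.4).
Normal n = (Pick A→Pick B) × (Pick A→Pick C) = (-736.8, -21.9, 5496).
So ∂z/∂easting = −n_x/n_z = 0.13406 and ∂z/∂northing = −n_y/n_z = 0.00398.
Unit vector along 310° is (sin 310°, cos 310°) = (-0.7660, 0.6428).
Slope in that direction = a·(-0.7660) + b·(0.6428) = −0.10014.
Apparent dip = arctan|0.10014| = 5.72° (true dip is 7.6°, so apparent ≤ true as expected).

5.72°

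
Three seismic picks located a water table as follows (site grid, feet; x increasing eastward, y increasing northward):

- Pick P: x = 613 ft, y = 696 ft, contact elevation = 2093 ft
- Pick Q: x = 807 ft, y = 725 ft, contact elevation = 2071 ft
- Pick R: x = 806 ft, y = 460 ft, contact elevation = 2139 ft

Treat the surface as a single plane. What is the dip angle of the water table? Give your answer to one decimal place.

Let the plane be z = a·x + b·y + c.
Pick Q−Pick P: 194a + 29b = −22;  Pick R−Pick P: 193a − 236b = 46.
Solving gives a = −0.07509, b = −0.25632.
Gradient magnitude |∇z| = √(a² + b²) = √(0.00564 + 0.06570) = 0.26709.
True dip = arctan(0.26709) = 15.0°, dipping toward NNE (azimuth ≈ 016°).

15.0°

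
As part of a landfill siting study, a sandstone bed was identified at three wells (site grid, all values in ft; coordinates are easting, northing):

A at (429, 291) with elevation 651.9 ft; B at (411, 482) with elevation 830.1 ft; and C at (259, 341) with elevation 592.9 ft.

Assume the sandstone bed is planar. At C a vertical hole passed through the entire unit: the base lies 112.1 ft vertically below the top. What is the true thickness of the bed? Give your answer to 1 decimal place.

72.4 ft

Two edge vectors: A→B = (-18, 191, 178.2), A→C = (-170, 50, -59).
Normal n = (A→B) × (A→C) = (-20179, -31356, 31570).
So ∂z/∂easting = −n_x/n_z = 0.63918 and ∂z/∂northing = −n_y/n_z = 0.99322.
|∇z| = √(a²+b²) = 1.18112, so dip δ = arctan(1.18112) = 49.75°.
True thickness = vertical thickness × cos δ = 112.1 × cos 49.75° = 72.4 ft.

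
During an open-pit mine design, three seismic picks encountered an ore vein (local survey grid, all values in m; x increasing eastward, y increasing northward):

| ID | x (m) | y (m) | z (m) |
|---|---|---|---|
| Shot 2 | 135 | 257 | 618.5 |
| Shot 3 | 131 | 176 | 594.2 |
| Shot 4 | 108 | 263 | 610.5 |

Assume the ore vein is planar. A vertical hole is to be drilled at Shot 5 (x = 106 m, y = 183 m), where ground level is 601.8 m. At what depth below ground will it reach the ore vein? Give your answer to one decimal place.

Two edge vectors: Shot 2→Shot 3 = (-4, -81, -24.3), Shot 2→Shot 4 = (-27, 6, -8).
Normal n = (Shot 2→Shot 3) × (Shot 2→Shot 4) = (793.8, 624.1, -2211).
So ∂z/∂x = −n_x/n_z = 0.35902 and ∂z/∂y = −n_y/n_z = 0.28227.
Intercept c from Shot 2: 618.5 − 48.47 − 72.54 = 497.49.
At (106, 183): z_contact = 38.06 + 51.66 + 497.49 = 587.20 m.
Depth below ground = 601.8 − 587.20 = 14.6 m.

14.6 m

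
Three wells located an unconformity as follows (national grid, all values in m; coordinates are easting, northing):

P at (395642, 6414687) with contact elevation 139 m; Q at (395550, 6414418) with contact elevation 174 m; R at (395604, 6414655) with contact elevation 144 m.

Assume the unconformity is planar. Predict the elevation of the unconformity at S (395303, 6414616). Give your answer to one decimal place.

Let the plane be z = a·easting + b·northing + c.
Q−P: −92a − 269b = 35;  R−P: −38a − 32b = 5.
Solving gives a = −0.030915087, b = −0.119538335.
Then c = 139 − a·395642 − b·6414687 = 779171.31.
At (395303, 6414616): z = −12220.8 − 766792.5 + 779171.31 = 158.0 m.

158.0 m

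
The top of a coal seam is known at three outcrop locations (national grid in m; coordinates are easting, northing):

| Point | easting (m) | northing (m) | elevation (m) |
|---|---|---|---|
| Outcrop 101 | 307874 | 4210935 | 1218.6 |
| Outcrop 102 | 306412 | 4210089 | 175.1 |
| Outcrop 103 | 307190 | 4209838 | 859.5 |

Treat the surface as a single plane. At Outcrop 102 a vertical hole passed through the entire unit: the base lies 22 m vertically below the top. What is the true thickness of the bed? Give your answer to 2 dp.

Let the plane be z = a·easting + b·northing + c.
Outcrop 102−Outcrop 101: −1462a − 846b = −1043.5;  Outcrop 103−Outcrop 101: −684a − 1097b = −359.1.
Solving gives a = 0.82029, b = −0.18412.
|∇z| = √(a²+b²) = 0.84070, so dip δ = arctan(0.84070) = 40.05°.
True thickness = vertical thickness × cos δ = 22 × cos 40.05° = 16.84 m.

16.84 m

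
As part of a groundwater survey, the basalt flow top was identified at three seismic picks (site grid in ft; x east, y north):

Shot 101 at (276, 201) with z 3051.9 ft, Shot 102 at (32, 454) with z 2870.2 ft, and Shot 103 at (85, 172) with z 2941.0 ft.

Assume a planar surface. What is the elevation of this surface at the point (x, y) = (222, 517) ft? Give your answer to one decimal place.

2975.8 ft

Let the plane be z = a·x + b·y + c.
Shot 102−Shot 101: −244a + 253b = −181.7;  Shot 103−Shot 101: −191a − 29b = −110.9.
Solving gives a = 0.60158, b = −0.13800.
Then c = 3051.9 − a·276 − b·201 = 2913.60.
At (222, 517): z = 133.6 − 71.3 + 2913.60 = 2975.8 ft.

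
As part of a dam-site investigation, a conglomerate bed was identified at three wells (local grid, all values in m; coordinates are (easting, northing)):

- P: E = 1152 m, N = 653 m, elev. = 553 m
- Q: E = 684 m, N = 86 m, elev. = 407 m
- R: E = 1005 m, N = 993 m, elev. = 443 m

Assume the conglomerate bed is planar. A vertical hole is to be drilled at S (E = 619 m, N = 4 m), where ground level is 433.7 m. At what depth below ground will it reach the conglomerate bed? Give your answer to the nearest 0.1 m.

46.6 m

Two edge vectors: P→Q = (-468, -567, -146), P→R = (-147, 340, -110).
Normal n = (P→Q) × (P→R) = (112010, -30018, -242469).
So ∂z/∂E = −n_x/n_z = 0.461956 and ∂z/∂N = −n_y/n_z = −0.123801.
Intercept c from P: 553 − 532.17 + 80.84 = 101.67.
At (619, 4): z_contact = 285.95 − 0.50 + 101.67 = 387.12 m.
Depth below ground = 433.7 − 387.12 = 46.6 m.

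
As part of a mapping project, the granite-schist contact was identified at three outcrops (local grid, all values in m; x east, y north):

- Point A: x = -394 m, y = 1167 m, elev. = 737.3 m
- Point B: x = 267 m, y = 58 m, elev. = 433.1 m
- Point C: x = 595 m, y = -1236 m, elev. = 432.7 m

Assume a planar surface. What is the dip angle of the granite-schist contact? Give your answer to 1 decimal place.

39.5°

Let the plane be z = a·x + b·y + c.
Point B−Point A: 661a − 1109b = −304.2;  Point C−Point A: 989a − 2403b = −304.6.
Solving gives a = −0.79985, b = −0.20243.
Gradient magnitude |∇z| = √(a² + b²) = √(0.63976 + 0.04098) = 0.82507.
True dip = arctan(0.82507) = 39.5°, dipping toward ENE (azimuth ≈ 076°).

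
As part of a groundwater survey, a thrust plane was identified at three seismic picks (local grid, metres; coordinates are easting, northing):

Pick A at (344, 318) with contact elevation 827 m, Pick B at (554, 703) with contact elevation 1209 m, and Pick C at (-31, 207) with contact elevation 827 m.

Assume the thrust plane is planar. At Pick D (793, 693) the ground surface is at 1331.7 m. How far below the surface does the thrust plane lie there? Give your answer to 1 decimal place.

218.2 m

Two edge vectors: Pick A→Pick B = (210, 385, 382), Pick A→Pick C = (-375, -111, 0).
Normal n = (Pick A→Pick B) × (Pick A→Pick C) = (42402, -143250, 121065).
So ∂z/∂easting = −n_x/n_z = −0.35024 and ∂z/∂northing = −n_y/n_z = 1.18325.
Intercept c from Pick A: 827 + 120.48 − 376.27 = 571.21.
At (793, 693): z_contact = −277.74 + 819.99 + 571.21 = 1113.46 m.
Depth below ground = 1331.7 − 1113.46 = 218.2 m.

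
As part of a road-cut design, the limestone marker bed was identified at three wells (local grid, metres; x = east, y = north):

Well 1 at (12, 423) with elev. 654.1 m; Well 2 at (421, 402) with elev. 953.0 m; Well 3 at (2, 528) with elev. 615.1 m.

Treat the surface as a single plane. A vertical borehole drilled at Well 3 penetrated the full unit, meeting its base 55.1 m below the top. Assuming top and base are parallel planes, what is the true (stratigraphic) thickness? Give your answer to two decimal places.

43.51 m

Let the plane be z = a·x + b·y + c.
Well 2−Well 1: 409a − 21b = 298.9;  Well 3−Well 1: −10a + 105b = −39.
Solving gives a = 0.71523, b = −0.30331.
|∇z| = √(a²+b²) = 0.77689, so dip δ = arctan(0.77689) = 37.84°.
True thickness = vertical thickness × cos δ = 55.1 × cos 37.84° = 43.51 m.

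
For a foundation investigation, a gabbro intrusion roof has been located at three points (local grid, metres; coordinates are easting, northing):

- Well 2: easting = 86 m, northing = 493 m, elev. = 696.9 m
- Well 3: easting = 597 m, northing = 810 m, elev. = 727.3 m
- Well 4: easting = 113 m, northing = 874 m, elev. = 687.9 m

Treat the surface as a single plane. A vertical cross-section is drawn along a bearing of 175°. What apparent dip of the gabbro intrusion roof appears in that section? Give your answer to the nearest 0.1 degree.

2.0°

Two edge vectors: Well 2→Well 3 = (511, 317, 30.4), Well 2→Well 4 = (27, 381, -9).
Normal n = (Well 2→Well 3) × (Well 2→Well 4) = (-14435.4, 5419.8, 186132).
So ∂z/∂easting = −n_x/n_z = 0.07755 and ∂z/∂northing = −n_y/n_z = −0.02912.
Unit vector along 175° is (sin 175°, cos 175°) = (0.0872, -0.9962).
Slope in that direction = a·(0.0872) + b·(-0.9962) = 0.03577.
Apparent dip = arctan|0.03577| = 2.0° (true dip is 4.7°, so apparent ≤ true as expected).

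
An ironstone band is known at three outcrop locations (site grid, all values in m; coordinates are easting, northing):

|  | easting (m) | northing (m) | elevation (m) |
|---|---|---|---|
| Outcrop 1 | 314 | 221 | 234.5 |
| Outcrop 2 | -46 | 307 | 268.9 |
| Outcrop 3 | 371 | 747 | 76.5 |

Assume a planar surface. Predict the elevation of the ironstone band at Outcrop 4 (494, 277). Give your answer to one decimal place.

Let the plane be z = a·easting + b·northing + c.
Outcrop 2−Outcrop 1: −360a + 86b = 34.4;  Outcrop 3−Outcrop 1: 57a + 526b = −158.
Solving gives a = −0.16309, b = −0.28271.
Then c = 234.5 − a·314 − b·221 = 348.19.
At (494, 277): z = −80.6 − 78.3 + 348.19 = 189.3 m.

189.3 m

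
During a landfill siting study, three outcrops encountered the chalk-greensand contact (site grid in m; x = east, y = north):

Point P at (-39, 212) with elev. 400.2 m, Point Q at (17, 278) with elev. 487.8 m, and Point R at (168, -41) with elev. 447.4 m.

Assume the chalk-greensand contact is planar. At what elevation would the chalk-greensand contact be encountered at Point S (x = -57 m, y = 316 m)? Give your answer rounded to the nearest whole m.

442 m

Let the plane be z = a·x + b·y + c.
Point Q−Point P: 56a + 66b = 87.6;  Point R−Point P: 207a − 253b = 47.2.
Solving gives a = 0.90830, b = 0.55659.
Then c = 400.2 − a·-39 − b·212 = 317.63.
At (-57, 316): z = −51.8 + 175.9 + 317.63 = 441.7 m.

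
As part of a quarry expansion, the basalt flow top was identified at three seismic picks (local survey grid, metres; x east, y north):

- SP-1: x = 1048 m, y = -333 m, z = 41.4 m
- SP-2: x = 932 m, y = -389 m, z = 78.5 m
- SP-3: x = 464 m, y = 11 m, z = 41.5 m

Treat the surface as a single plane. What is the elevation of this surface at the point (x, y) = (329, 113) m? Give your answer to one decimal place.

Let the plane be z = a·x + b·y + c.
SP-2−SP-1: −116a − 56b = 37.1;  SP-3−SP-1: −584a + 344b = 0.1.
Solving gives a = −0.175848, b = −0.298243.
Then c = 41.4 − a·1048 − b·-333 = 126.37.
At (329, 113): z = −57.9 − 33.7 + 126.37 = 34.8 m.

34.8 m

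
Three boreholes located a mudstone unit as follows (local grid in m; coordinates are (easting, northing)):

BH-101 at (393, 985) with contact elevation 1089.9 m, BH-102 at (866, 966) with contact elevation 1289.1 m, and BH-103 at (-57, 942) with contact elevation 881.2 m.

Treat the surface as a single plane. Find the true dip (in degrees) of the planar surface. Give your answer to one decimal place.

28.2°

Let the plane be z = a·E + b·N + c.
BH-102−BH-101: 473a − 19b = 199.2;  BH-103−BH-101: −450a − 43b = −208.7.
Solving gives a = 0.43376, b = 0.31414.
Gradient magnitude |∇z| = √(a² + b²) = √(0.18815 + 0.09868) = 0.53557.
True dip = arctan(0.53557) = 28.2°, dipping toward SW (azimuth ≈ 234°).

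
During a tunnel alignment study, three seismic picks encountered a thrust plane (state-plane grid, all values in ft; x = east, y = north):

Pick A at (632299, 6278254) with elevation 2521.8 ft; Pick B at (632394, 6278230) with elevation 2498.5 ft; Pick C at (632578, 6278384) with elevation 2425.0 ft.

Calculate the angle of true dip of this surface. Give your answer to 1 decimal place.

Let the plane be z = a·x + b·y + c.
Pick B−Pick A: 95a − 24b = −23.3;  Pick C−Pick A: 279a + 130b = −96.8.
Solving gives a = −0.28101, b = −0.14152.
Gradient magnitude |∇z| = √(a² + b²) = √(0.07897 + 0.02003) = 0.31464.
True dip = arctan(0.31464) = 17.5°, dipping toward ENE (azimuth ≈ 063°).

17.5°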